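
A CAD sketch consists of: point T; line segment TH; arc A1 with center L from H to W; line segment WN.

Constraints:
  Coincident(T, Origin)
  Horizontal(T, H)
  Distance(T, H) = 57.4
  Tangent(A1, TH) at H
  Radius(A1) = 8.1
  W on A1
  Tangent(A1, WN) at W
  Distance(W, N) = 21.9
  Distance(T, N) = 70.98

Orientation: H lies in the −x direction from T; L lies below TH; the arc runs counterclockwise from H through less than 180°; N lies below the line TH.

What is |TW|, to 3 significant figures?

66.0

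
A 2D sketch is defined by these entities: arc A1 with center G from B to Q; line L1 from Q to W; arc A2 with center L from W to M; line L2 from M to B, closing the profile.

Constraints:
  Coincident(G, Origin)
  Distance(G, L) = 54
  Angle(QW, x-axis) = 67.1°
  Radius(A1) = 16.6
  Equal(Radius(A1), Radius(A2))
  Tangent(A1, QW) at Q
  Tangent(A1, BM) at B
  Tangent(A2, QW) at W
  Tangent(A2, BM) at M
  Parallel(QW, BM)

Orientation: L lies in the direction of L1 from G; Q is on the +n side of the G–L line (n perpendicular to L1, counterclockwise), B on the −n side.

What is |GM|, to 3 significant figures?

56.5

Tangency of A1 to both parallel lines with radius 16.6 puts Q and B at G ± 16.6·n: Q = (-15.3, 6.46), B = (15.3, -6.46). Equal radii place W and M the same way about L: W = L + 16.6·n = (5.72, 56.2), M = L − 16.6·n = (36.3, 43.3). Then |GM| = |M − G| = 56.5.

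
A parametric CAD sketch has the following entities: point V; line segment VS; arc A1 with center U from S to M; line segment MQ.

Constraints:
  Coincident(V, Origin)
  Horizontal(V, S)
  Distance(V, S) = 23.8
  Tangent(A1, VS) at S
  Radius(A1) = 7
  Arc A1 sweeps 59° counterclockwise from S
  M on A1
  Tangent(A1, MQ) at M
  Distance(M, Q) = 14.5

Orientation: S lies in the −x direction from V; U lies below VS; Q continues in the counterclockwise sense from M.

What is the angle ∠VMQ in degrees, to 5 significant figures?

127.50°

V is at the origin; V and S share the same y with |VS| = 23.8 and S on the −x side, so S = (-23.800, 0.0000). A1 meets VS tangentially, so US is at right angles to VS, so U = S + (0, -7) = (-23.800, -7.0000). On A1, S sits at bearing 90° from U; a 59° counterclockwise sweep puts M at bearing 149°, so M = U + 7.0·(cos 149°, sin 149°) = (-29.800, -3.3947). A1 meets MQ tangentially, so UM is at right angles to MQ, so MQ runs along (−sin 149°, cos 149°); with |MQ| = 14.5, Q = (-37.268, -15.824). Then cos ∠VMQ = MV·MQ / (|MV||MQ|), giving 127.50°.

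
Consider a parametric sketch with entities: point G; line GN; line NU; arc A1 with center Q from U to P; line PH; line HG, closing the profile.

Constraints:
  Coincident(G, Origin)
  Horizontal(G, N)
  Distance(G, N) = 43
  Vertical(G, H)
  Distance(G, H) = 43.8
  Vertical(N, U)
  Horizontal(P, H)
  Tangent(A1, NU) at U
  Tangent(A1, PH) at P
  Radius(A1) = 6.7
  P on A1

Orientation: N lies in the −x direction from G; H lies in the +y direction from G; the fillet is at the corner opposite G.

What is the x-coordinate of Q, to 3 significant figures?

-36.3

GH is vertical with |GH| = 43.8 and H on the +y side, so H = (0.00, 43.8). The virtual corner opposite G is at (-43.0, 43.8). A1 meets NU tangentially, so QU is at right angles to NU and tangency of A1 to PH means the radius QP is perpendicular to PH, with radius 6.7, so the center Q sits 6.7 in from both sides at Q = (-36.3, 37.1). So Q.x = -36.3.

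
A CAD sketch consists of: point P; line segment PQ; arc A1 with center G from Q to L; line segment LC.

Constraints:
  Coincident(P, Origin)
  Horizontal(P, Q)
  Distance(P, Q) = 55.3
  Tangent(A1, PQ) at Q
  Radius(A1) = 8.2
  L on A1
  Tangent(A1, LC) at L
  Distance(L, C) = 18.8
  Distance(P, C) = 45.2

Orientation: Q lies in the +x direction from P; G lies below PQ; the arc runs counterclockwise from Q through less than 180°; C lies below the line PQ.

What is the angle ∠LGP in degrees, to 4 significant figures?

17.38°

P is at the origin; PQ is horizontal with |PQ| = 55.3 and Q on the +x side, so Q = (55.30, 0.000). The tangent condition forces GQ to be normal to PQ, so G = Q + (0, -8.2) = (55.30, -8.200). Since GL ⟂ LC (tangency), |GC| = √(8.2² + 18.8²) = 20.51 regardless of where L sits on A1. So C lies on both circle(P, 45.2) and circle(G, 20.51); the below-PQ intersection is C = (39.73, -21.55). L is the foot of the tangent from C: L = (47.92, -4.629).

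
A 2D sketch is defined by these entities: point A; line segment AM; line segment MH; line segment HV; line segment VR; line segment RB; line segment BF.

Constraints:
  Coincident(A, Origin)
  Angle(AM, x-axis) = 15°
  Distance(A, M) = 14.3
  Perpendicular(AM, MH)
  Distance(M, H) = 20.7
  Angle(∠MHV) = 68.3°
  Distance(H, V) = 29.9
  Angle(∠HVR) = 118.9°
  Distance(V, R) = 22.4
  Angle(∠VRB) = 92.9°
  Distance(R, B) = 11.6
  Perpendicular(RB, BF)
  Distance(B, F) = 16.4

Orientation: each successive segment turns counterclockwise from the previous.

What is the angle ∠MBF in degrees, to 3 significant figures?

42.6°

∠VRB = 92.9° gives RB at 4.90° from the x-axis; with |RB| = 11.6, B = (-0.920, -15.4). RB is perpendicular to BF, so BF runs at 94.9°; with |BF| = 16.4, F = (-2.32, 0.965). Then cos ∠MBF = BM·BF / (|BM||BF|), giving 42.6°.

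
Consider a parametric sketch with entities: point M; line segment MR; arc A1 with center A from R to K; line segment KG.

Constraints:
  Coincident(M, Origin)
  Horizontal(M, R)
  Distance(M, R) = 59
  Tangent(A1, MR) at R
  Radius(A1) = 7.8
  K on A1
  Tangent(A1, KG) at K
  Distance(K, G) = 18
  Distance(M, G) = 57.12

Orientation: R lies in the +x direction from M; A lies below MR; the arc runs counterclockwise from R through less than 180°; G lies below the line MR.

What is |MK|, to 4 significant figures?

51.78

Checks: |AK| = 7.800 ✓; ∠(AK, KG) = 90.00° ✓; |KG| = 18.00 ✓; |MG| = 57.12 ✓.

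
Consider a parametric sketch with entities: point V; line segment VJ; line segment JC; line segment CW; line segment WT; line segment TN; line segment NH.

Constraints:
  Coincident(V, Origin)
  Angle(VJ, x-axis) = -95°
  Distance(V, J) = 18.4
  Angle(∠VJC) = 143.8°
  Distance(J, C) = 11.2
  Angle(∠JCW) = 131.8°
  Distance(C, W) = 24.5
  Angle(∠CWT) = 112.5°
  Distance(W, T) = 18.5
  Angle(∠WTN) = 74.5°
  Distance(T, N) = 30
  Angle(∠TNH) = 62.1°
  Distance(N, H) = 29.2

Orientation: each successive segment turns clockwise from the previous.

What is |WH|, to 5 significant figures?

13.909

∠WTN = 74.5° gives TN at 7.6000° from the x-axis; with |TN| = 30.0, N = (-11.001, -6.0292). ∠TNH = 62.1° gives NH at -110.30° from the x-axis; with |NH| = 29.2, H = (-21.132, -33.416). Then |WH| = |H − W| = 13.909.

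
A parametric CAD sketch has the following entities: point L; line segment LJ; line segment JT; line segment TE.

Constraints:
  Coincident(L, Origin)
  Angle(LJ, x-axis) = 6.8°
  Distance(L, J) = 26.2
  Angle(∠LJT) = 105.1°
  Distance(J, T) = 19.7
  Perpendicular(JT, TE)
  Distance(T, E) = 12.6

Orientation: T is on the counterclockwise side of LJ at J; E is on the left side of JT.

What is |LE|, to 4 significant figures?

29.41

L is at the origin; LJ runs at 6.8° with length 26.2, so J = 26.2·(cos 6.8°, sin 6.8°) = (26.02, 3.102). ∠LJT = 105.1°, so JT runs at 6.8° + (180° − 105.1°) = 81.70° from the x-axis; with |JT| = 19.7, T = J + 19.7·(cos 81.70°, sin 81.70°) = (28.86, 22.60). The perpendicularity gives TE at right angles to JT; with |TE| = 12.6 on the left of JT, E = T + 12.6·(-0.9895, 0.1444) = (16.39, 24.41). Then |LE| = |E − L| = 29.41.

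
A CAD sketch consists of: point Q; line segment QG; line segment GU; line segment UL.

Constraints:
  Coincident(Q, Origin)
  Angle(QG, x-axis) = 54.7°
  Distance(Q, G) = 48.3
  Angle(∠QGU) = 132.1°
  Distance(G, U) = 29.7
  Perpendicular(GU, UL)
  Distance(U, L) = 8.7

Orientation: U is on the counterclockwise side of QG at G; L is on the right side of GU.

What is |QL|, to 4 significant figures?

76.40

∠QGU = 132.1°, so GU runs at 54.7° + (180° − 132.1°) = 102.6° from the x-axis; with |GU| = 29.7, U = G + 29.7·(cos 102.6°, sin 102.6°) = (21.43, 68.40). The perpendicularity gives UL at right angles to GU; with |UL| = 8.7 on the right of GU, L = U + 8.7·(0.9759, 0.2181) = (29.92, 70.30). Then |QL| = |L − Q| = 76.40.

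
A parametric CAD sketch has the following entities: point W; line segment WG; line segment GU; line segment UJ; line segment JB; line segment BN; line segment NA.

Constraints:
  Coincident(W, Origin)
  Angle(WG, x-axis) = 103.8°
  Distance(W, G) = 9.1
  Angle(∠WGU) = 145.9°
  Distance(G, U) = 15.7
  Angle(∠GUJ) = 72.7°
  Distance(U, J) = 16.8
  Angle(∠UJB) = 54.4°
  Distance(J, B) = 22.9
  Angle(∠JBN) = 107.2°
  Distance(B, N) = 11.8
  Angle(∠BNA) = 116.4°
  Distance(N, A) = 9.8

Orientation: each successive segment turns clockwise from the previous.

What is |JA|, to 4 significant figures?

26.41

∠JBN = 107.2° gives BN at 124.0° from the x-axis; with |BN| = 11.8, N = (-11.93, 16.48). ∠BNA = 116.4° gives NA at 60.40° from the x-axis; with |NA| = 9.8, A = (-7.094, 25.00). Then |JA| = |A − J| = 26.41.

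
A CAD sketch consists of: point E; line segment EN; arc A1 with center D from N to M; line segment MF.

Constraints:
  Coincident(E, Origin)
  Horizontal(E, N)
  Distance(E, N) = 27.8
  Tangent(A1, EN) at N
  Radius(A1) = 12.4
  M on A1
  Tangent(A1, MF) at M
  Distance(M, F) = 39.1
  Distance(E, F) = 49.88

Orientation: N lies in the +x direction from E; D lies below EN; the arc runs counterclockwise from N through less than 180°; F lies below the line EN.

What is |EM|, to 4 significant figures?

18.72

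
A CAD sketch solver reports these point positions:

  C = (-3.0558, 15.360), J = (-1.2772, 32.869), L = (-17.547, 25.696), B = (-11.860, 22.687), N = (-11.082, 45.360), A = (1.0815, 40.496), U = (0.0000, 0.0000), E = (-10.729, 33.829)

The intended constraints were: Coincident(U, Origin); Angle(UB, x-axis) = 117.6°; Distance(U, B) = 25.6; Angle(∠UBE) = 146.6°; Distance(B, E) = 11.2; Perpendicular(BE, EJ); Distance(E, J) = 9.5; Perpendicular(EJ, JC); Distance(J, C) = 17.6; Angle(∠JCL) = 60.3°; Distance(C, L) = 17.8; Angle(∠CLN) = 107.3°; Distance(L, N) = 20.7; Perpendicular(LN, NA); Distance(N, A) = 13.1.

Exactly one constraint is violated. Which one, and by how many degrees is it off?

Perpendicular(LN, NA) — off by 3.60°.

U = (0.00, 0.00) ✓; UB at 117.6° ✓; |UB| = 25.60 ✓; ∠UBE = 146.6° ✓; |BE| = 11.20 ✓; ∠(BE, EJ) = 90.00° ✓; |EJ| = 9.500 ✓; ∠(EJ, JC) = 90.00° ✓; |JC| = 17.60 ✓; ∠JCL = 60.30° ✓; |CL| = 17.80 ✓; ∠CLN = 107.3° ✓; |LN| = 20.70 ✓; ∠(LN, NA) = 93.60° ✗; |NA| = 13.10 ✓.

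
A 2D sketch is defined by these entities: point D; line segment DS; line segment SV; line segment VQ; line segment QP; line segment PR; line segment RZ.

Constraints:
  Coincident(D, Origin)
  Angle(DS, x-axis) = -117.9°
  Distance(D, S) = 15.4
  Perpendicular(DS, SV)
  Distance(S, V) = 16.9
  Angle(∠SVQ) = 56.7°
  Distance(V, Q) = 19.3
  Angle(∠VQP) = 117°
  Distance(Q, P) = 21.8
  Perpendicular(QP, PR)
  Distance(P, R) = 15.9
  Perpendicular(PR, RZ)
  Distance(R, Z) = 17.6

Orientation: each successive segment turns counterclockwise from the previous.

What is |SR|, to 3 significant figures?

13.8

D is at the origin; DS runs at -117.9° with length 15.4, so S = (-7.21, -13.6). DS ⟂ SV, so SV runs at -27.9°; with |SV| = 16.9, V = (7.73, -21.5). ∠SVQ = 56.7° gives VQ at 95.4° from the x-axis; with |VQ| = 19.3, Q = (5.91, -2.30). ∠VQP = 117.0° gives QP at 158° from the x-axis; with |QP| = 21.8, P = (-14.4, 5.72). QP ⟂ PR, so PR runs at -112°; with |PR| = 15.9, R = (-20.2, -9.06). Then |SR| = |R − S| = 13.8.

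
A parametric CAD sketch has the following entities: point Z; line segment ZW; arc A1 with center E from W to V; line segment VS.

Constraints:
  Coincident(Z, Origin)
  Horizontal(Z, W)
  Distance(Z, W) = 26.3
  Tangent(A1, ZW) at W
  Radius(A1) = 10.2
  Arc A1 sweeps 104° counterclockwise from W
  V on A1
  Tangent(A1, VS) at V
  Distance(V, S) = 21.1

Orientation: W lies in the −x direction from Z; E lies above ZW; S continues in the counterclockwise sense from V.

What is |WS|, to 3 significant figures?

33.5

Z is at the origin; ZW is horizontal with |ZW| = 26.3 and W on the −x side, so W = (-26.3, 0.00). A1 meets ZW tangentially, so EW is at right angles to ZW, so E = W + (0, 10.2) = (-26.3, 10.2). On A1, W sits at bearing -90° from E; a 104° counterclockwise sweep puts V at bearing 14°, so V = E + 10.2·(cos 14°, sin 14°) = (-16.4, 12.7). A1 meets VS tangentially, so EV is at right angles to VS, so VS runs along (−sin 14°, cos 14°); with |VS| = 21.1, S = (-21.5, 33.1). Then |WS| = |S − W| = 33.5.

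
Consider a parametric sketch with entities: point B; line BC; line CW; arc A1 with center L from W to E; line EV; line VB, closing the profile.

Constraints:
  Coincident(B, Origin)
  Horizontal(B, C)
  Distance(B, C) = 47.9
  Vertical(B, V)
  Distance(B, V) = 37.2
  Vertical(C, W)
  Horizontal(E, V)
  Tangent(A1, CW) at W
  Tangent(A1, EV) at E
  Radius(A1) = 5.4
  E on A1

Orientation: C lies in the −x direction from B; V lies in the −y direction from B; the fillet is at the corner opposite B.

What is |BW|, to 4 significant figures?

57.49

B is at the origin; B and C share the same y with |BC| = 47.9 and C on the −x side, so C = (-47.90, 0.000). BV is vertical with |BV| = 37.2 and V on the −y side, so V = (0.000, -37.20). The virtual corner opposite B is at (-47.90, -37.20). A1 meets CW tangentially, so LW is at right angles to CW and tangency of A1 to EV means the radius LE is perpendicular to EV, with radius 5.4, so the center L sits 5.4 in from both sides at L = (-42.50, -31.80). That places the tangent points at W = (-47.90, -31.80) on CW and E = (-42.50, -37.20) on EV. Then |BW| = |W − B| = 57.49.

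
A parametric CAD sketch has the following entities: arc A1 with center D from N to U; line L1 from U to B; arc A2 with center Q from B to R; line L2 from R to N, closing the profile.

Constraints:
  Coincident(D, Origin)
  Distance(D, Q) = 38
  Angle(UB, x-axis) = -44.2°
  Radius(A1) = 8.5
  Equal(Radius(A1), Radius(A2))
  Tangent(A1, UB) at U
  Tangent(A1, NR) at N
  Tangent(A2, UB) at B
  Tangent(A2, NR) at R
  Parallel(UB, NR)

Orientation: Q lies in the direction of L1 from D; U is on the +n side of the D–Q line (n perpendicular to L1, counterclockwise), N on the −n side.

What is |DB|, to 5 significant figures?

38.939

Tangency of A1 to both parallel lines with radius 8.5 puts U and N at D ± 8.5·n: U = (5.9259, 6.0937), N = (-5.9259, -6.0937). Equal radii place B and R the same way about Q: B = Q + 8.5·n = (33.169, -20.399), R = Q − 8.5·n = (21.317, -32.586). Then |DB| = |B − D| = 38.939.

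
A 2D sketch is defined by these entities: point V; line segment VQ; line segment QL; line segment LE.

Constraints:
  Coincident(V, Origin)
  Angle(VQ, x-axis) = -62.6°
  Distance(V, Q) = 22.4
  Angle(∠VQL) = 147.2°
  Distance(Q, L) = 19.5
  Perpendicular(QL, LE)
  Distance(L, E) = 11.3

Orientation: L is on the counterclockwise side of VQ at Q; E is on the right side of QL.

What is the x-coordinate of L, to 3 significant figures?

27.2

V is at the origin; VQ runs at -62.6° with length 22.4, so Q = 22.4·(cos -62.6°, sin -62.6°) = (10.3, -19.9). ∠VQL = 147.2°, so QL runs at -62.6° + (180° − 147.2°) = -29.8° from the x-axis; with |QL| = 19.5, L = Q + 19.5·(cos -29.8°, sin -29.8°) = (27.2, -29.6). So L.x = 27.2.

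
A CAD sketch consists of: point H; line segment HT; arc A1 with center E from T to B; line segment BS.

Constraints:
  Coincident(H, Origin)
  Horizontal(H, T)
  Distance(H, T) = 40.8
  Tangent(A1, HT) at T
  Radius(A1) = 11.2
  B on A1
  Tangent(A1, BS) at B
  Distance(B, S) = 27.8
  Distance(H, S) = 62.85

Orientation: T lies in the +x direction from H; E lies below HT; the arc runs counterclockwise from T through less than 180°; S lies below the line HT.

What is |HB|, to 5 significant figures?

36.458

Checks: |EB| = 11.20 ✓; ∠(EB, BS) = 90.00° ✓; |BS| = 27.80 ✓; |HS| = 62.85 ✓.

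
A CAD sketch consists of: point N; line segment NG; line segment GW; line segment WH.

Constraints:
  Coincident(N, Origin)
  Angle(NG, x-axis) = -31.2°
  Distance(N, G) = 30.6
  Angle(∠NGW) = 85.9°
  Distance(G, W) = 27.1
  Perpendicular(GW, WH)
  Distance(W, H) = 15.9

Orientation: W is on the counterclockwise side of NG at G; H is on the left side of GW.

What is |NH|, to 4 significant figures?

28.89

N is at the origin; NG runs at -31.2° with length 30.6, so G = 30.6·(cos -31.2°, sin -31.2°) = (26.17, -15.85). ∠NGW = 85.9°, so GW runs at -31.2° + (180° − 85.9°) = 62.90° from the x-axis; with |GW| = 27.1, W = G + 27.1·(cos 62.90°, sin 62.90°) = (38.52, 8.273). GW ⟂ WH; with |WH| = 15.9 on the left of GW, H = W + 15.9·(-0.8902, 0.4555) = (24.37, 15.52). Then |NH| = |H − N| = 28.89.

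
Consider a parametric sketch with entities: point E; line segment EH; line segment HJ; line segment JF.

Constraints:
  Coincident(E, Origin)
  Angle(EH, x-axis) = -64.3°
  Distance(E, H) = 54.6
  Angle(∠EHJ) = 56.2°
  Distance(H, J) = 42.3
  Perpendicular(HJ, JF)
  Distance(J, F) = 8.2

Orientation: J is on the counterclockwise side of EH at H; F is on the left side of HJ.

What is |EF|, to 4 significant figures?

39.04

E is at the origin; EH runs at -64.3° with length 54.6, so H = 54.6·(cos -64.3°, sin -64.3°) = (23.68, -49.20). ∠EHJ = 56.2°, so HJ runs at -64.3° + (180° − 56.2°) = 59.50° from the x-axis; with |HJ| = 42.3, J = H + 42.3·(cos 59.50°, sin 59.50°) = (45.15, -12.75). The perpendicularity gives JF at right angles to HJ; with |JF| = 8.2 on the left of HJ, F = J + 8.2·(-0.8616, 0.5075) = (38.08, -8.590). Then |EF| = |F − E| = 39.04.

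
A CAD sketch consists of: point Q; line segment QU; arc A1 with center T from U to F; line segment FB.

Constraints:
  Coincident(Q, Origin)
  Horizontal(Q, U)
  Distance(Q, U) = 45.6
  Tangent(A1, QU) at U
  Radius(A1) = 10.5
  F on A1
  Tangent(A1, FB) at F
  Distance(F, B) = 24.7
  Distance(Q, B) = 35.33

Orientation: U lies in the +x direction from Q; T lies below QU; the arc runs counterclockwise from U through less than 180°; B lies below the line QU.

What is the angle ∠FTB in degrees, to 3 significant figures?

67.0°

Q is at the origin; Q and U share the same y with |QU| = 45.6 and U on the +x side, so U = (45.6, 0.00). A1 meets QU tangentially, so TU is at right angles to QU, so T = U + (0, -10.5) = (45.6, -10.5). Since TF ⟂ FB (tangency), |TB| = √(10.5² + 24.7²) = 26.8 regardless of where F sits on A1. So B lies on both circle(Q, 35.33) and circle(T, 26.8); the below-QU intersection is B = (23.8, -26.1). F is the foot of the tangent from B: F = (36.6, -5.04).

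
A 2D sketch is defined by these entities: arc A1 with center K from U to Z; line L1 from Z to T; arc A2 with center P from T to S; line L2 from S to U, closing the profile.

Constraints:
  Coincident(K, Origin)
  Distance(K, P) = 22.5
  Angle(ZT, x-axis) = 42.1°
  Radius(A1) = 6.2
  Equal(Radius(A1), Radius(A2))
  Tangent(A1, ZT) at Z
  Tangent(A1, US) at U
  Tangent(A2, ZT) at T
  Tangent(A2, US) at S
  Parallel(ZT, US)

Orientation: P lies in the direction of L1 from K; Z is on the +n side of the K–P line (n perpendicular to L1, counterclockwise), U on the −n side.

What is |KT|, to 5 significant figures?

23.339

Tangency of A1 to both parallel lines with radius 6.2 puts Z and U at K ± 6.2·n: Z = (-4.1566, 4.6003), U = (4.1566, -4.6003). Equal radii place T and S the same way about P: T = P + 6.2·n = (12.538, 19.685), S = P − 6.2·n = (20.851, 10.484). Then |KT| = |T − K| = 23.339.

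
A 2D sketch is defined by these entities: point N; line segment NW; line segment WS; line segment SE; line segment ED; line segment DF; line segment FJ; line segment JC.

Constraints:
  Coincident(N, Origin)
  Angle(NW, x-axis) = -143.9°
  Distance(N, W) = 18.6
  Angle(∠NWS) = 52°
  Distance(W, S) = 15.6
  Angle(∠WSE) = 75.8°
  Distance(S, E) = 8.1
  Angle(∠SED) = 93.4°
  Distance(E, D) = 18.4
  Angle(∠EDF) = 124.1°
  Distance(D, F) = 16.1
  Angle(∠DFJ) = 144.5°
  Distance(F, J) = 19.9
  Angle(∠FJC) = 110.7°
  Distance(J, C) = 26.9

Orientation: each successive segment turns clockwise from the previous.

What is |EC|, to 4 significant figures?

42.15

N is at the origin; NW runs at -143.9° with length 18.6, so W = (-15.03, -10.96). ∠NWS = 52.0° gives WS at 88.10° from the x-axis; with |WS| = 15.6, S = (-14.51, 4.632). ∠WSE = 75.8° gives SE at -16.10° from the x-axis; with |SE| = 8.1, E = (-6.729, 2.386). ∠SED = 93.4° gives ED at -102.7° from the x-axis; with |ED| = 18.4, D = (-10.77, -15.56). ∠EDF = 124.1° gives DF at -158.6° from the x-axis; with |DF| = 16.1, F = (-25.76, -21.44). ∠DFJ = 144.5° gives FJ at 165.9° from the x-axis; with |FJ| = 19.9, J = (-45.06, -16.59). ∠FJC = 110.7° gives JC at 96.60° from the x-axis; with |JC| = 26.9, C = (-48.16, 10.13). Then |EC| = |C − E| = 42.15.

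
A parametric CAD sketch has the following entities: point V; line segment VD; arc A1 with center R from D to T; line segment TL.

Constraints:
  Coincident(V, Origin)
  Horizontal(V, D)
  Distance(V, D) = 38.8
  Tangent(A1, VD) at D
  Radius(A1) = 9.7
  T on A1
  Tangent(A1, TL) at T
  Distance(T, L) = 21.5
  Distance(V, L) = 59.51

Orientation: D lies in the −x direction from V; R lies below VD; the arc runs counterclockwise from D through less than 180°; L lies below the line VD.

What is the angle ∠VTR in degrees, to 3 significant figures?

18.5°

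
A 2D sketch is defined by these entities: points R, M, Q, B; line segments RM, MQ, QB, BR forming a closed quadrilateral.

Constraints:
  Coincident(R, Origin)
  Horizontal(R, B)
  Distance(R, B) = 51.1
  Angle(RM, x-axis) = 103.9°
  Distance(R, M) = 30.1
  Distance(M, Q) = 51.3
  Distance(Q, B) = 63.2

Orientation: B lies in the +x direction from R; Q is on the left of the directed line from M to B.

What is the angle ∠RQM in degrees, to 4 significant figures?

23.44°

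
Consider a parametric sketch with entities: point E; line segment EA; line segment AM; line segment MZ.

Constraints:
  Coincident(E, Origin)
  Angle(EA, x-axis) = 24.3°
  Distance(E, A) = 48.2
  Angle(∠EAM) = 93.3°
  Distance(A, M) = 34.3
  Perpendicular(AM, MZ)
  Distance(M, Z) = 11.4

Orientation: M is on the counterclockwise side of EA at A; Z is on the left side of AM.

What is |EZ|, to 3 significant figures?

52.2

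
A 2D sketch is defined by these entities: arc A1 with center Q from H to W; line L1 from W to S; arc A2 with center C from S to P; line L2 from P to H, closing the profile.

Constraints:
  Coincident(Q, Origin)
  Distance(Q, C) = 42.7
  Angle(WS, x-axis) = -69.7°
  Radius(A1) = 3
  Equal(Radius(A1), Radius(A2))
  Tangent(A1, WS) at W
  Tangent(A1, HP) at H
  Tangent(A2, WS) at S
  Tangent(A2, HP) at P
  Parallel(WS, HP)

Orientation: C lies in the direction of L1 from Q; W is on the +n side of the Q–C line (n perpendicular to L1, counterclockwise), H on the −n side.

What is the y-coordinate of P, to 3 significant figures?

-41.1

The slot axis is L1's direction at -69.7°, so u = (cos -69.7°, sin -69.7°) = (0.347, -0.938) and n = (−sin -69.7°, cos -69.7°) = (0.938, 0.347). Q is at the origin and C lies 42.7 along u from Q, so C = 42.7·u = (14.8, -40.0). Tangency of A1 to both parallel lines with radius 3.0 puts W and H at Q ± 3.0·n: W = (2.81, 1.04), H = (-2.81, -1.04). Equal radii place S and P the same way about C: S = C + 3.0·n = (17.6, -39.0), P = C − 3.0·n = (12.0, -41.1). So P.y = -41.1.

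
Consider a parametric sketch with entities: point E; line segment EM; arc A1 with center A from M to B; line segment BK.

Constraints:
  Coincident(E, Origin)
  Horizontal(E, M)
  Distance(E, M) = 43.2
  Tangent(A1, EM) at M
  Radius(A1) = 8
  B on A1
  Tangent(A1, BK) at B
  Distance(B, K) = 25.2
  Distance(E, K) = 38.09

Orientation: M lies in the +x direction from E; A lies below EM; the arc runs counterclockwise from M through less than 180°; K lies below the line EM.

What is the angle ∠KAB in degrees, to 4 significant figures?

72.39°

Checks: |AB| = 8.000 ✓; ∠(AB, BK) = 90.00° ✓; |BK| = 25.20 ✓; |EK| = 38.09 ✓.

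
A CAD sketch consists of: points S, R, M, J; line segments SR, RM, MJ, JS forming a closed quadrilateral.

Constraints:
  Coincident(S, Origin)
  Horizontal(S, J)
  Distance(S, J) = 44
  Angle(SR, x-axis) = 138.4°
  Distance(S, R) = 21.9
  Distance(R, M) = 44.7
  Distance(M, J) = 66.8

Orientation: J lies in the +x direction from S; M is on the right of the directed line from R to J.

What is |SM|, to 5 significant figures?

33.953

S is at the origin; SJ is horizontal with |SJ| = 44.0 and J in +x, so J = (44.0, 0). SR runs at 138.4° with |SR| = 21.9, so R = (-16.377, 14.540). M is determined by |RM| = 44.7 and |MJ| = 66.8 together: it lies at the intersection of circle(R, 44.7) and circle(J, 66.8). With |RJ| = 62.103, the foot of the radical line on RJ is 11.212 from R and the perpendicular offset is √(44.7² − 11.212²) = 43.271. Taking the right-of-RJ solution: M = (-15.607, -30.153).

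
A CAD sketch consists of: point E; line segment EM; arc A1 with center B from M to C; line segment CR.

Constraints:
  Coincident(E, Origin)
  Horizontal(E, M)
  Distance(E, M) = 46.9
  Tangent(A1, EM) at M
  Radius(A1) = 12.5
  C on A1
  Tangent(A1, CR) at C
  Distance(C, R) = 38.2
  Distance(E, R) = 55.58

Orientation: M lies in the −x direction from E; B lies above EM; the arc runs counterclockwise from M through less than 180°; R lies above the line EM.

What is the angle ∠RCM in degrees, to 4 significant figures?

139.9°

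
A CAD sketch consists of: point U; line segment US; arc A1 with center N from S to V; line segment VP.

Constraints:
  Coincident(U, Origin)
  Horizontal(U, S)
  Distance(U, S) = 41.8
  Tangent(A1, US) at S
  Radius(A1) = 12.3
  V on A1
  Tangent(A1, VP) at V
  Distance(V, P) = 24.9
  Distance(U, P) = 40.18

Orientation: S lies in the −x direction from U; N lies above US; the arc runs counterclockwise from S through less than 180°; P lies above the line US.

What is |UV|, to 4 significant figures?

31.27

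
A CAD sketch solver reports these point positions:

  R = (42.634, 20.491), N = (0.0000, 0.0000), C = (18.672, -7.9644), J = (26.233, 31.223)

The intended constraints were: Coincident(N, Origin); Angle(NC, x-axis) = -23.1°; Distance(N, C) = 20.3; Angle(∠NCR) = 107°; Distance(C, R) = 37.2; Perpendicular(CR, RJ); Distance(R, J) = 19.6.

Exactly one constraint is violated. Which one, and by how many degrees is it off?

Perpendicular(CR, RJ) — off by 6.90°.

N = (0.00, 0.00) ✓; NC at -23.10° ✓; |NC| = 20.30 ✓; ∠NCR = 107.0° ✓; |CR| = 37.20 ✓; ∠(CR, RJ) = 96.90° ✗; |RJ| = 19.60 ✓.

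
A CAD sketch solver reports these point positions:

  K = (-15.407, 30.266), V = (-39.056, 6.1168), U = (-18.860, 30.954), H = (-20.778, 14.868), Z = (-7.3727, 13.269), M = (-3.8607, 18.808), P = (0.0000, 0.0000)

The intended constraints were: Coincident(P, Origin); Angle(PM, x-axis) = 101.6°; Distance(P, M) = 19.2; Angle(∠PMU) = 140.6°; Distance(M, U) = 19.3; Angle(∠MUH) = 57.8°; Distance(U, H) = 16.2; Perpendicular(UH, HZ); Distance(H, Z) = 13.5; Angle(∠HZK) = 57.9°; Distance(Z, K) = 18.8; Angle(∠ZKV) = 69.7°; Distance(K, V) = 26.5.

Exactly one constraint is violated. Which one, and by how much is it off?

Distance(K, V) = 26.5 — off by 7.30.

P = (0.00, 0.00) ✓; PM at 101.6° ✓; |PM| = 19.20 ✓; ∠PMU = 140.6° ✓; |MU| = 19.30 ✓; ∠MUH = 57.80° ✓; |UH| = 16.20 ✓; ∠(UH, HZ) = 90.00° ✓; |HZ| = 13.50 ✓; ∠HZK = 57.90° ✓; |ZK| = 18.80 ✓; ∠ZKV = 69.70° ✓; |KV| = 33.80 ✗.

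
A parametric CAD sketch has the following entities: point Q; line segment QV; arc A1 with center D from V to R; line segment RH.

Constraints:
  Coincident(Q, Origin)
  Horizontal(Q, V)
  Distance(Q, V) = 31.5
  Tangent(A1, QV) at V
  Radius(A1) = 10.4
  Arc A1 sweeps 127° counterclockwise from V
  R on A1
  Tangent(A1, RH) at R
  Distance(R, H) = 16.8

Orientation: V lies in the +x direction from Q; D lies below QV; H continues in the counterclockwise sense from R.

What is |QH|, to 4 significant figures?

44.87

On A1, V sits at bearing 90° from D; a 127° counterclockwise sweep puts R at bearing 217°, so R = D + 10.4·(cos 217°, sin 217°) = (23.19, -16.66). The tangent condition forces DR to be normal to RH, so RH runs along (−sin 217°, cos 217°); with |RH| = 16.8, H = (33.30, -30.08). Then |QH| = |H − Q| = 44.87.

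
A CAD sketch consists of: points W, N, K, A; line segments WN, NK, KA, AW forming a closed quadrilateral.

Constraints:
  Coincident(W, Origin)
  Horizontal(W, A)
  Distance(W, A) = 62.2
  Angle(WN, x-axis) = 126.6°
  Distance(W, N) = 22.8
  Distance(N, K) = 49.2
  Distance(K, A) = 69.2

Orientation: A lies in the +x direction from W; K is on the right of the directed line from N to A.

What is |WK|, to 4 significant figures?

29.14

W is at the origin; WA is horizontal with |WA| = 62.2 and A in +x, so A = (62.2, 0). WN runs at 126.6° with |WN| = 22.8, so N = (-13.59, 18.30). K is determined by |NK| = 49.2 and |KA| = 69.2 together: it lies at the intersection of circle(N, 49.2) and circle(A, 69.2). With |NA| = 77.97, the foot of the radical line on NA is 23.80 from N and the perpendicular offset is √(49.2² − 23.80²) = 43.06. Taking the right-of-NA solution: K = (-0.5657, -29.14).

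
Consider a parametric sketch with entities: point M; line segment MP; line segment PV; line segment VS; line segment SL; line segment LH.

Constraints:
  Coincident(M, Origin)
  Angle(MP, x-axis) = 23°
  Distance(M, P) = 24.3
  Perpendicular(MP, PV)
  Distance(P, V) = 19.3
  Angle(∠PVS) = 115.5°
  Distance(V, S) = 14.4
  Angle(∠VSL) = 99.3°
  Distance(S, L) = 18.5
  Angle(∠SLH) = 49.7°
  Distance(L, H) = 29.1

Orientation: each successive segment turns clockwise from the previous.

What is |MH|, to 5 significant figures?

32.469

M is at the origin; MP runs at 23.0° with length 24.3, so P = (22.368, 9.4948). The perpendicularity gives PV at right angles to MP, so PV runs at -67.000°; with |PV| = 19.3, V = (29.909, -8.2710). ∠PVS = 115.5° gives VS at -131.50° from the x-axis; with |VS| = 14.4, S = (20.368, -19.056). ∠VSL = 99.3° gives SL at 147.80° from the x-axis; with |SL| = 18.5, L = (4.7131, -9.1977). ∠SLH = 49.7° gives LH at 17.500° from the x-axis; with |LH| = 29.1, H = (32.466, -0.44719). Then |MH| = |H − M| = 32.469.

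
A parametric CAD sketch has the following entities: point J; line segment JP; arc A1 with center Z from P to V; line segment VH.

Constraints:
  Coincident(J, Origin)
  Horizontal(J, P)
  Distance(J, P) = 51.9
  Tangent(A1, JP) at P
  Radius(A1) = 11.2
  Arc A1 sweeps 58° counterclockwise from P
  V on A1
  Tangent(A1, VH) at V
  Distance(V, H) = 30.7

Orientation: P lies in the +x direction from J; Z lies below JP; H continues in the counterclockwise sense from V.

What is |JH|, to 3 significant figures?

40.8

J is at the origin; J and P share the same y with |JP| = 51.9 and P on the +x side, so P = (51.9, 0.00). A1 meets JP tangentially, so ZP is at right angles to JP, so Z = P + (0, -11.2) = (51.9, -11.2). On A1, P sits at bearing 90° from Z; a 58° counterclockwise sweep puts V at bearing 148°, so V = Z + 11.2·(cos 148°, sin 148°) = (42.4, -5.26). Tangency of A1 to VH means the radius ZV is perpendicular to VH, so VH runs along (−sin 148°, cos 148°); with |VH| = 30.7, H = (26.1, -31.3). Then |JH| = |H − J| = 40.8.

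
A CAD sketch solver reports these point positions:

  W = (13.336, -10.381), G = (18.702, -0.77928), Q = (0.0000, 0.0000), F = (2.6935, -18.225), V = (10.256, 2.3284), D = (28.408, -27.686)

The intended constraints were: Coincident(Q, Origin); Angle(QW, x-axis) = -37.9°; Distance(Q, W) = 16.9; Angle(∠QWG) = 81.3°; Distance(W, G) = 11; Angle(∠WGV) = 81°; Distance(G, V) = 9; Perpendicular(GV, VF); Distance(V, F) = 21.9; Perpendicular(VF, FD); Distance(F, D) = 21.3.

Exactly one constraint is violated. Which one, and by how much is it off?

Distance(F, D) = 21.3 — off by 6.10.

Q = (0.00, 0.00) ✓; QW at -37.90° ✓; |QW| = 16.90 ✓; ∠QWG = 81.30° ✓; |WG| = 11.00 ✓; ∠WGV = 81.00° ✓; |GV| = 9.000 ✓; ∠(GV, VF) = 90.00° ✓; |VF| = 21.90 ✓; ∠(VF, FD) = 90.00° ✓; |FD| = 27.40 ✗.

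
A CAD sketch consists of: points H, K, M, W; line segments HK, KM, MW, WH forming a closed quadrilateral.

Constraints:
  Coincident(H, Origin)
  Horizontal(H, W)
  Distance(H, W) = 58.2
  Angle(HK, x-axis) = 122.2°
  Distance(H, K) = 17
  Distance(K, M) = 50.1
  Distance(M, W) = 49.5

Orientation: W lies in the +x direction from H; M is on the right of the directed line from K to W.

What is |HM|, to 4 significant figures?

33.10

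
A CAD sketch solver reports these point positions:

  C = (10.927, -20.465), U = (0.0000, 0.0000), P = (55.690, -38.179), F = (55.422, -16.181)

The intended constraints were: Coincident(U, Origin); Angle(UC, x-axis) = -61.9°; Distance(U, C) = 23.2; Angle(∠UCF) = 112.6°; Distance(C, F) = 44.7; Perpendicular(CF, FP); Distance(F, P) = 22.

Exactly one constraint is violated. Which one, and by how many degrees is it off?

Perpendicular(CF, FP) — off by 4.80°.

U = (0.00, 0.00) ✓; UC at -61.90° ✓; |UC| = 23.20 ✓; ∠UCF = 112.6° ✓; |CF| = 44.70 ✓; ∠(CF, FP) = 94.80° ✗; |FP| = 22.00 ✓.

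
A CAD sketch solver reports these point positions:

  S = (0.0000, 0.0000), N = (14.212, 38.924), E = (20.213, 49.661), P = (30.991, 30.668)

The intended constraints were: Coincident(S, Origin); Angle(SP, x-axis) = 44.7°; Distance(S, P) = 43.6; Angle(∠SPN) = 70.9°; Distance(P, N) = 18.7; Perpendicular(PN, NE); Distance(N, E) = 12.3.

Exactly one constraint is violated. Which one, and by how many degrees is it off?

Perpendicular(PN, NE) — off by 3.00°.

S = (0.00, 0.00) ✓; SP at 44.70° ✓; |SP| = 43.60 ✓; ∠SPN = 70.90° ✓; |PN| = 18.70 ✓; ∠(PN, NE) = 93.00° ✗; |NE| = 12.30 ✓.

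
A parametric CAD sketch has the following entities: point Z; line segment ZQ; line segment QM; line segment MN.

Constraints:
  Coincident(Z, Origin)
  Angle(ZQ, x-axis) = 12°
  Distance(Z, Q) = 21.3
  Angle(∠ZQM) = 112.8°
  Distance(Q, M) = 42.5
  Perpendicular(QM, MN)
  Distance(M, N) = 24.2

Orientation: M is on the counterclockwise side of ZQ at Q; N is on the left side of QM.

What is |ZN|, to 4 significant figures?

50.96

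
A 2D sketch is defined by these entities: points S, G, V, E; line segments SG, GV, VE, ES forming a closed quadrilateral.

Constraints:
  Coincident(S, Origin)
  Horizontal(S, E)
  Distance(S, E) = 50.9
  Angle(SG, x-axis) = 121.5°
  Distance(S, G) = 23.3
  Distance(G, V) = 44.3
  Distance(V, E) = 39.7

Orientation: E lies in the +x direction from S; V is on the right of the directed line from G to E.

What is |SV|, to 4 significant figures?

21.21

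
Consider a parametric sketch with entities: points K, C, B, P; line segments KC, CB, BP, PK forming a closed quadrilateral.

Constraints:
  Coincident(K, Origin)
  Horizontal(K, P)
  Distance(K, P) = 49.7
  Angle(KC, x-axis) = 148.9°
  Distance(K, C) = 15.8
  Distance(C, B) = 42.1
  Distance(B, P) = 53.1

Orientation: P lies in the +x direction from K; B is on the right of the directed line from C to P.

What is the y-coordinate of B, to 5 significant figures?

-29.402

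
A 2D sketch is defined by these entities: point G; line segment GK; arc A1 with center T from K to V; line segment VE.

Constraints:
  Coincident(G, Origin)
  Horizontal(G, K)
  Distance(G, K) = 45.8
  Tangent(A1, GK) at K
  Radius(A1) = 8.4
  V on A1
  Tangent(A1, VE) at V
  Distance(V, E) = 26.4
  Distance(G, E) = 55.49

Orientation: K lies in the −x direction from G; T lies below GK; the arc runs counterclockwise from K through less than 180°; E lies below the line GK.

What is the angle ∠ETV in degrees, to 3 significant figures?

72.3°

Checks: |TV| = 8.400 ✓; ∠(TV, VE) = 90.00° ✓; |VE| = 26.40 ✓; |GE| = 55.49 ✓.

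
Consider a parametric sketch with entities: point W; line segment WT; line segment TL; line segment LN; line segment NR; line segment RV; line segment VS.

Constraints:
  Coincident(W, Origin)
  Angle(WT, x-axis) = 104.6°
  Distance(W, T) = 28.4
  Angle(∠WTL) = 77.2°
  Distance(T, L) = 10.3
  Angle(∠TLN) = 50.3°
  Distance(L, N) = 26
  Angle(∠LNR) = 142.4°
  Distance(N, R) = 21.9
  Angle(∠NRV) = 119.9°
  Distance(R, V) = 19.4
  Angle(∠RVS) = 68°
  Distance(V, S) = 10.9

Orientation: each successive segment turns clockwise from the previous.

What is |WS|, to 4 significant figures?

42.45

W is at the origin; WT runs at 104.6° with length 28.4, so T = (-7.159, 27.48). ∠WTL = 77.2° gives TL at 1.800° from the x-axis; with |TL| = 10.3, L = (3.136, 27.81). ∠TLN = 50.3° gives LN at -127.9° from the x-axis; with |LN| = 26.0, N = (-12.84, 7.290). ∠LNR = 142.4° gives NR at -165.5° from the x-axis; with |NR| = 21.9, R = (-34.04, 1.807). ∠NRV = 119.9° gives RV at 134.4° from the x-axis; with |RV| = 19.4, V = (-47.61, 15.67). ∠RVS = 68.0° gives VS at 22.40° from the x-axis; with |VS| = 10.9, S = (-37.53, 19.82). Then |WS| = |S − W| = 42.45.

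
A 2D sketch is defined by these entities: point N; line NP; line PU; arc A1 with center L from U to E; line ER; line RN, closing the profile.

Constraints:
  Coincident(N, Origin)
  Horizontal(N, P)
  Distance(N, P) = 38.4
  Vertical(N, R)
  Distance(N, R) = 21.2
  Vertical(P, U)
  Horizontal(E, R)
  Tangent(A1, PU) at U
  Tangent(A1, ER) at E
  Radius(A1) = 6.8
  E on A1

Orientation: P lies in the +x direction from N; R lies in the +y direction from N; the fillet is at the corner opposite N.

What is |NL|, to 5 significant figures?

34.726

NR is vertical with |NR| = 21.2 and R on the +y side, so R = (0.0000, 21.200). The virtual corner opposite N is at (38.400, 21.200). The tangent condition forces LU to be normal to PU and the tangent condition forces LE to be normal to ER, with radius 6.8, so the center L sits 6.8 in from both sides at L = (31.600, 14.400). Then |NL| = |L − N| = 34.726.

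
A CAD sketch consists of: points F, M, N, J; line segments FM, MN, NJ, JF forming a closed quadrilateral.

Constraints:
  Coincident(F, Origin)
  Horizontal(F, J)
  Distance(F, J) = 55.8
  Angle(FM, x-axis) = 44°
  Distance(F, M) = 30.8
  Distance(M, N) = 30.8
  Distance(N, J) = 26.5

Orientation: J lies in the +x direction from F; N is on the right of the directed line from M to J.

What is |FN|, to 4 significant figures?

31.69

Checks: |MN| = 30.80 ✓; |NJ| = 26.50 ✓.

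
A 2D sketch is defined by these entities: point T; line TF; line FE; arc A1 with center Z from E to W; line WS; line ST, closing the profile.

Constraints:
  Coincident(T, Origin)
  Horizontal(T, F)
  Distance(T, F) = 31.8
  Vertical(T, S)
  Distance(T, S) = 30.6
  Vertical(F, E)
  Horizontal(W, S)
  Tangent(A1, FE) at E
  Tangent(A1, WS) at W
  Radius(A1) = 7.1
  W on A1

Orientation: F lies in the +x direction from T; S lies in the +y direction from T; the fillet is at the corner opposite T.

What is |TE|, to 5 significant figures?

39.541

T is at the origin; TF is horizontal with |TF| = 31.8 and F on the +x side, so F = (31.800, 0.0000). TS is vertical with |TS| = 30.6 and S on the +y side, so S = (0.0000, 30.600). The virtual corner opposite T is at (31.800, 30.600). Since A1 is tangent to FE there, ZE ⟂ FE and the tangent condition forces ZW to be normal to WS, with radius 7.1, so the center Z sits 7.1 in from both sides at Z = (24.700, 23.500). That places the tangent points at E = (31.800, 23.500) on FE and W = (24.700, 30.600) on WS. Then |TE| = |E − T| = 39.541.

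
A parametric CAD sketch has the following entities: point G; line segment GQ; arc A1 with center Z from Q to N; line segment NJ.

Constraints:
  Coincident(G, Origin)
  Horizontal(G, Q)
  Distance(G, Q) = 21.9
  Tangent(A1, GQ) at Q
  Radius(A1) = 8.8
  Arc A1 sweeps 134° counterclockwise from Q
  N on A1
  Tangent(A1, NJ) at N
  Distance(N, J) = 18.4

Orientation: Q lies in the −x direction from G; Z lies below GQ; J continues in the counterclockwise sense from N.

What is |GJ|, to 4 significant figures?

32.11

On A1, Q sits at bearing 90° from Z; a 134° counterclockwise sweep puts N at bearing 224°, so N = Z + 8.8·(cos 224°, sin 224°) = (-28.23, -14.91). A1 meets NJ tangentially, so ZN is at right angles to NJ, so NJ runs along (−sin 224°, cos 224°); with |NJ| = 18.4, J = (-15.45, -28.15). Then |GJ| = |J − G| = 32.11.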